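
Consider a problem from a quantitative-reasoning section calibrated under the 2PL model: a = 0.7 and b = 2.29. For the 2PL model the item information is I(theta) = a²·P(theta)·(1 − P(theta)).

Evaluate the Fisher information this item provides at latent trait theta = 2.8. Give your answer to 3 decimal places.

0.119

P = 1/(1+e^{-0.3570}) = 0.5883
P(1−P) = 0.5883 × 0.4117 = 0.2422
I = a² × P(1−P) = 0.7² × 0.2422 = 0.11868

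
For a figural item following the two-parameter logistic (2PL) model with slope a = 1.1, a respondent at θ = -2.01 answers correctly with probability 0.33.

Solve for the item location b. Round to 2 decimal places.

P(θ) = 1 / (1 + exp(−a(θ − b)))
logit(0.33) = ln(0.33/0.67) = -0.7082
b = θ − logit/(a) = -2.01 − (-0.7082)/1.1000 = -1.3662

-1.37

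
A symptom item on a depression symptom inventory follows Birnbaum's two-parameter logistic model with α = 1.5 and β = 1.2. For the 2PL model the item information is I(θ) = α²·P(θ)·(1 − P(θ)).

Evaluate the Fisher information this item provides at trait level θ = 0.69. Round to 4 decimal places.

P = 1/(1+e^{0.7650}) = 0.3176
P(1−P) = 0.3176 × 0.6824 = 0.2167
I = α² × P(1−P) = 1.5² × 0.2167 = 0.48761

0.4876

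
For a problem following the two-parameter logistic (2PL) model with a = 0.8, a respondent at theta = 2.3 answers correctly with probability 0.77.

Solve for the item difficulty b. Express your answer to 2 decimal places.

0.79

P(theta) = 1 / (1 + exp(−a(theta − b)))
logit(0.77) = ln(0.77/0.23) = 1.2083
b = theta − logit/(a) = 2.3 − 1.2083/0.8000 = 0.7896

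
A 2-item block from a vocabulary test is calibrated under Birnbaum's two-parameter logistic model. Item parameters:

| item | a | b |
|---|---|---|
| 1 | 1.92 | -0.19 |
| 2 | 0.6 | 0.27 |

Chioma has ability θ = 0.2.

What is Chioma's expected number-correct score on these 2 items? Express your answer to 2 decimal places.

P(θ) = 1 / (1 + exp(−a(θ − b)))
P_1 = 1/(1+e^{-0.7488}) = 0.6789
P_2 = 1/(1+e^{0.0420}) = 0.4895
E[score] = 0.6789 + 0.4895 = 1.1684

1.17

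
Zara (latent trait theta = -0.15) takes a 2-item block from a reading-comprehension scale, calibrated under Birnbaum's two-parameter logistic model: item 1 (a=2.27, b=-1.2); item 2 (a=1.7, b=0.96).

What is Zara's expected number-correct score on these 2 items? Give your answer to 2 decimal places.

1.05

P(theta) = 1 / (1 + exp(−a(theta − b)))
P_1 = 1/(1+e^{-2.3835}) = 0.9156
P_2 = 1/(1+e^{1.8870}) = 0.1316
E[score] = 0.9156 + 0.1316 = 1.0471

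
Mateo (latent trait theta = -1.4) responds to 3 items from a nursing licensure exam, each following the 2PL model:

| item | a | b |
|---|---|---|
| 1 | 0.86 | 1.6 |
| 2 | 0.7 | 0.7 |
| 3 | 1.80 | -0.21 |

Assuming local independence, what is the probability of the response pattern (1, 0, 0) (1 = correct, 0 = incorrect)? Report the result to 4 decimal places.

P(theta) = 1 / (1 + exp(−a(theta − b)))
P_1 = 1/(1+e^{2.5800}) = 0.0704
P_2 = 1/(1+e^{1.4700}) = 0.1869
P_3 = 1/(1+e^{2.1420}) = 0.1051
L = P_1 × (1−P_2) × (1−P_3) = 0.0704 × 0.8131 × 0.8949 = 0.05125

0.0513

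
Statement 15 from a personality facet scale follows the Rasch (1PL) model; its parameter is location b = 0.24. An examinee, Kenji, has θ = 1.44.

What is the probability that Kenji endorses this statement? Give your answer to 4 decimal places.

P(θ) = 1 / (1 + exp(−(θ − b)))
Exponent: (1.44 − 0.24) = 1.2000
1/(1 + e^{-1.2000}) = 0.7685
P = 0.7685

0.7685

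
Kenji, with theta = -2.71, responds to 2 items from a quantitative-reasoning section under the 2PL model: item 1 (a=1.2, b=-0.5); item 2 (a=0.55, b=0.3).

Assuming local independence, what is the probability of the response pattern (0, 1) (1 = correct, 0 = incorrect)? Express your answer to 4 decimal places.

P(theta) = 1 / (1 + exp(−a(theta − b)))
P_1 = 1/(1+e^{2.6520}) = 0.0659
P_2 = 1/(1+e^{1.6555}) = 0.1604
L = (1−P_1) × P_2 = 0.9341 × 0.1604 = 0.14980

0.1498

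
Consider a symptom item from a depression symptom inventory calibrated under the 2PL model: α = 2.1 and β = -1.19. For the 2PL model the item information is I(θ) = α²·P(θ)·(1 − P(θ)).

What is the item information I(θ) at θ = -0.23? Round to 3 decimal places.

P = 1/(1+e^{-2.0160}) = 0.8825
P(1−P) = 0.8825 × 0.1175 = 0.1037
I = α² × P(1−P) = 2.1² × 0.1037 = 0.45740

0.457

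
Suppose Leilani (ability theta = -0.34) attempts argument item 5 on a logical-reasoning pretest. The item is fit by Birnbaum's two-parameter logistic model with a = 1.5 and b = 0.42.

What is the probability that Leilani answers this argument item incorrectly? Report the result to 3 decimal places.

0.758

P(theta) = 1 / (1 + exp(−a(theta − b)))
Exponent: 1.5 × (-0.34 − 0.42) = -1.1400
1/(1 + e^{1.1400}) = 0.2423
P(incorrect) = 1 − 0.2423 = 0.7577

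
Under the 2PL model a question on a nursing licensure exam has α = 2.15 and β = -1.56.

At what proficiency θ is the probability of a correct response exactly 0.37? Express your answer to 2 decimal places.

P(θ) = 1 / (1 + exp(−α(θ − β)))
logit = ln(0.3700/0.6300) = -0.5322
θ = β + logit/(α) = -1.56 + (-0.5322)/2.1500 = -1.8075

-1.81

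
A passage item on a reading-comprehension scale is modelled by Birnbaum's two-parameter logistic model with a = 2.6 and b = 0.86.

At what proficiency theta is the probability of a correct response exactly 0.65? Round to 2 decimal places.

1.10

P(theta) = 1 / (1 + exp(−a(theta − b)))
logit = ln(0.6500/0.3500) = 0.6190
theta = b + logit/(a) = 0.86 + 0.6190/2.6000 = 1.0981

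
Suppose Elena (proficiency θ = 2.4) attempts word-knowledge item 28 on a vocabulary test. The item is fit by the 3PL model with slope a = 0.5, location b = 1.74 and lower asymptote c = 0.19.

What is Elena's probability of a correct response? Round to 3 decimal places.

0.661

P(θ) = c + (1 − c) · 1 / (1 + exp(−a(θ − b)))
Exponent: 0.5 × (2.4 − 1.74) = 0.3300
1/(1 + e^{-0.3300}) = 0.5818
P = 0.19 + 0.81 × 0.5818 = 0.6612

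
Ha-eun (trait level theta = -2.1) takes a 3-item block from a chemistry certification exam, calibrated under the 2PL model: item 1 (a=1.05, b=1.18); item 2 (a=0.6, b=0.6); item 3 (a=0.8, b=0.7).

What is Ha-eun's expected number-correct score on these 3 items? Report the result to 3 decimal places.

0.292

P(theta) = 1 / (1 + exp(−a(theta − b)))
P_1 = 1/(1+e^{3.4440}) = 0.0309
P_2 = 1/(1+e^{1.6200}) = 0.1652
P_3 = 1/(1+e^{2.2400}) = 0.0962
E[score] = 0.0309 + 0.1652 + 0.0962 = 0.2924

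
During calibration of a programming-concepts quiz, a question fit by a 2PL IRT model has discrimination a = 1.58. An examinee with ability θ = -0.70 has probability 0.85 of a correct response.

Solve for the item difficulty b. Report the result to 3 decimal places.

-1.798

P(θ) = 1 / (1 + exp(−a(θ − b)))
logit(0.85) = ln(0.85/0.15) = 1.7346
b = θ − logit/(a) = -0.70 − 1.7346/1.5800 = -1.7978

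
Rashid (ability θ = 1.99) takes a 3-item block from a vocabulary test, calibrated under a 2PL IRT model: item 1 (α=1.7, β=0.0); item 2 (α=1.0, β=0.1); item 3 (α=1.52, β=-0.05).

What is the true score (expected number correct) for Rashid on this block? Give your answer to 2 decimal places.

2.79

P(θ) = 1 / (1 + exp(−α(θ − β)))
P_1 = 1/(1+e^{-3.3830}) = 0.9672
P_2 = 1/(1+e^{-1.8900}) = 0.8688
P_3 = 1/(1+e^{-3.1008}) = 0.9569
E[score] = 0.9672 + 0.8688 + 0.9569 = 2.7929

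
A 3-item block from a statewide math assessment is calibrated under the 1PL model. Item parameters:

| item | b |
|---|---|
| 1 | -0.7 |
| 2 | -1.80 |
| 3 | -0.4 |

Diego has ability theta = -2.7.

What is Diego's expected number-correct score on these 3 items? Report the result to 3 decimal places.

P(theta) = 1 / (1 + exp(−(theta − b)))
P_1 = 1/(1+e^{2.0000}) = 0.1192
P_2 = 1/(1+e^{0.9000}) = 0.2891
P_3 = 1/(1+e^{2.3000}) = 0.0911
E[score] = 0.1192 + 0.2891 + 0.0911 = 0.4994

0.499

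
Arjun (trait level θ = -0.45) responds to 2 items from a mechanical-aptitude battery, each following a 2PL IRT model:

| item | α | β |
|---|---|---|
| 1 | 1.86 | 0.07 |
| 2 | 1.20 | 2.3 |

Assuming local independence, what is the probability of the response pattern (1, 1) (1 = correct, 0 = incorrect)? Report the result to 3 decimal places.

0.010

P(θ) = 1 / (1 + exp(−α(θ − β)))
P_1 = 1/(1+e^{0.9672}) = 0.2754
P_2 = 1/(1+e^{3.3000}) = 0.0356
L = P_1 × P_2 = 0.2754 × 0.0356 = 0.00980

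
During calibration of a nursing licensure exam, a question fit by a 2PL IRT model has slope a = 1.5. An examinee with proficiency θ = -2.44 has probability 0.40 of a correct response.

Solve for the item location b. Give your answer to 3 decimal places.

P(θ) = 1 / (1 + exp(−a(θ − b)))
logit(0.40) = ln(0.40/0.60) = -0.4055
b = θ − logit/(a) = -2.44 − (-0.4055)/1.5000 = -2.1697

-2.170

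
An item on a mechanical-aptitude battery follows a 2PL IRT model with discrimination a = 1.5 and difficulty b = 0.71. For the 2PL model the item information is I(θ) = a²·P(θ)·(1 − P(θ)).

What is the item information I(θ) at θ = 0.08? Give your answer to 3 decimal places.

0.453

P = 1/(1+e^{0.9450}) = 0.2799
P(1−P) = 0.2799 × 0.7201 = 0.2016
I = a² × P(1−P) = 1.5² × 0.2016 = 0.45349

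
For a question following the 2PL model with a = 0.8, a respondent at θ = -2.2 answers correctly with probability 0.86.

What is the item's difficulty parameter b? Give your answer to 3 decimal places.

P(θ) = 1 / (1 + exp(−a(θ − b)))
logit(0.86) = ln(0.86/0.14) = 1.8153
b = θ − logit/(a) = -2.2 − 1.8153/0.8000 = -4.4691

-4.469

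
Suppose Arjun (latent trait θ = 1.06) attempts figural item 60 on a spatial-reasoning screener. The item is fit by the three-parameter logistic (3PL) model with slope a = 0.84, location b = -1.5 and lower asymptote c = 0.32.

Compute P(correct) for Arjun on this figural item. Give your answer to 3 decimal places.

0.929

P(θ) = c + (1 − c) · 1 / (1 + exp(−a(θ − b)))
Exponent: 0.84 × (1.06 − (-1.5)) = 2.1504
1/(1 + e^{-2.1504}) = 0.8957
P = 0.32 + 0.68 × 0.8957 = 0.9291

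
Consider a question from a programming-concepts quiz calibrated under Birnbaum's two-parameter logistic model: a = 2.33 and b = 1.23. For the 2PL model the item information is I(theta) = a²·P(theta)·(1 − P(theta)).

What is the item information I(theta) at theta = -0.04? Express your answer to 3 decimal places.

0.254

P = 1/(1+e^{2.9591}) = 0.0493
P(1−P) = 0.0493 × 0.9507 = 0.0469
I = a² × P(1−P) = 2.33² × 0.0469 = 0.25449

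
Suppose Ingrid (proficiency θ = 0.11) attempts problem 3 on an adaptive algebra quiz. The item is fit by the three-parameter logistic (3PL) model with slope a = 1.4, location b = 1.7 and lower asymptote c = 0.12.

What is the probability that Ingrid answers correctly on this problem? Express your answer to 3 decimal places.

0.206

P(θ) = c + (1 − c) · 1 / (1 + exp(−a(θ − b)))
Exponent: 1.4 × (0.11 − 1.7) = -2.2260
1/(1 + e^{2.2260}) = 0.0974
P = 0.12 + 0.88 × 0.0974 = 0.2057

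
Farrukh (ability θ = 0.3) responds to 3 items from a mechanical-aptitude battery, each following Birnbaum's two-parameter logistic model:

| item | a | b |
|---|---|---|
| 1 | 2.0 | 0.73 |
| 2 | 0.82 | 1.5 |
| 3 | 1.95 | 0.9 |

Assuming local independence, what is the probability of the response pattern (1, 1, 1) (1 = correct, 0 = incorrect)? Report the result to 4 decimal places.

0.0192

P(θ) = 1 / (1 + exp(−a(θ − b)))
P_1 = 1/(1+e^{0.8600}) = 0.2973
P_2 = 1/(1+e^{0.9840}) = 0.2721
P_3 = 1/(1+e^{1.1700}) = 0.2369
L = P_1 × P_2 × P_3 = 0.2973 × 0.2721 × 0.2369 = 0.01916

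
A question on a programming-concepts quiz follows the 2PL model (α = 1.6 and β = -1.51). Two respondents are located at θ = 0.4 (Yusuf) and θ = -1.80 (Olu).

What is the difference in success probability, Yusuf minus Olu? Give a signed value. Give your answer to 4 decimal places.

0.5690

P(θ) = 1 / (1 + exp(−α(θ − β)))
P(Yusuf) = 0.9550  [exponent 3.0560]
P(Olu) = 0.3860  [exponent -0.4640]
Difference = 0.9550 − 0.3860 = 0.5690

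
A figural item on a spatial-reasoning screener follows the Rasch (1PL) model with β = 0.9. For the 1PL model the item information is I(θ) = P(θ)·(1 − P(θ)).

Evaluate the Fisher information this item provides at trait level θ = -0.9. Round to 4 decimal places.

0.1217

P = 1/(1+e^{1.8000}) = 0.1419
P(1−P) = 0.1419 × 0.8581 = 0.1217
I = P(1−P) = 0.12173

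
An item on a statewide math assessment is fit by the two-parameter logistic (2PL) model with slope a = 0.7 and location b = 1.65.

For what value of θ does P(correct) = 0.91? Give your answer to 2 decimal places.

P(θ) = 1 / (1 + exp(−a(θ − b)))
logit = ln(0.9100/0.0900) = 2.3136
θ = b + logit/(a) = 1.65 + 2.3136/0.7000 = 4.9552

4.96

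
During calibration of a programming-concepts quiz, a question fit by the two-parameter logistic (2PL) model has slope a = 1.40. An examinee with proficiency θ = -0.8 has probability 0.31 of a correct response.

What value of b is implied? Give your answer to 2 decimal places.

P(θ) = 1 / (1 + exp(−a(θ − b)))
logit(0.31) = ln(0.31/0.69) = -0.8001
b = θ − logit/(a) = -0.8 − (-0.8001)/1.4000 = -0.2285

-0.23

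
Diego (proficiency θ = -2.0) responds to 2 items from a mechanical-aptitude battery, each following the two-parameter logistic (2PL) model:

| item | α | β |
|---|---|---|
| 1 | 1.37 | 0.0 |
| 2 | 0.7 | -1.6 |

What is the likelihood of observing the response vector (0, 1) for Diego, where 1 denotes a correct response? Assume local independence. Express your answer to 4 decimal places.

P(θ) = 1 / (1 + exp(−α(θ − β)))
P_1 = 1/(1+e^{2.7400}) = 0.0607
P_2 = 1/(1+e^{0.2800}) = 0.4305
L = (1−P_1) × P_2 = 0.9393 × 0.4305 = 0.40435

0.4043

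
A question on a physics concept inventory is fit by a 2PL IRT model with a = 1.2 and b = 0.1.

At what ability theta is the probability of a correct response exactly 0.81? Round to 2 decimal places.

P(theta) = 1 / (1 + exp(−a(theta − b)))
logit = ln(0.8100/0.1900) = 1.4500
theta = b + logit/(a) = 0.1 + 1.4500/1.2000 = 1.3083

1.31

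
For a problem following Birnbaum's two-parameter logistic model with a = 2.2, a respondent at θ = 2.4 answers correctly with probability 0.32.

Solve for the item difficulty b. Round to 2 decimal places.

2.74

P(θ) = 1 / (1 + exp(−a(θ − b)))
logit(0.32) = ln(0.32/0.68) = -0.7538
b = θ − logit/(a) = 2.4 − (-0.7538)/2.2000 = 2.7426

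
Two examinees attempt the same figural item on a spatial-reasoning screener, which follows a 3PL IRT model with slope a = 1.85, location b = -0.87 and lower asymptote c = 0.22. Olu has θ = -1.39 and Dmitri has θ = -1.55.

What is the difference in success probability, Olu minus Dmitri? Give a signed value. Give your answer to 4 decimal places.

0.0430

P(θ) = c + (1 − c) · 1 / (1 + exp(−a(θ − b)))
P(Olu) = 0.4357  [exponent -0.9620]
P(Dmitri) = 0.3926  [exponent -1.2580]
Difference = 0.4357 − 0.3926 = 0.0430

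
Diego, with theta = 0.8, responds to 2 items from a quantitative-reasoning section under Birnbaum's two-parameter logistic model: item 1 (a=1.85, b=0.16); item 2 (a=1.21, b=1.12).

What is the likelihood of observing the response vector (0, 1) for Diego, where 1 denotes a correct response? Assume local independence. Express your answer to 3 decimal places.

0.095

P(theta) = 1 / (1 + exp(−a(theta − b)))
P_1 = 1/(1+e^{-1.1840}) = 0.7657
P_2 = 1/(1+e^{0.3872}) = 0.4044
L = (1−P_1) × P_2 = 0.2343 × 0.4044 = 0.09476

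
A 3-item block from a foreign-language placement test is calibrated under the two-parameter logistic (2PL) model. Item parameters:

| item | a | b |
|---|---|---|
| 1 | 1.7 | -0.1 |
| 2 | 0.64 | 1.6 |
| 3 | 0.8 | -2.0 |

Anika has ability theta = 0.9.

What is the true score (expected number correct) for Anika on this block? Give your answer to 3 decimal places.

2.146

P(theta) = 1 / (1 + exp(−a(theta − b)))
P_1 = 1/(1+e^{-1.7000}) = 0.8455
P_2 = 1/(1+e^{0.4480}) = 0.3898
P_3 = 1/(1+e^{-2.3200}) = 0.9105
E[score] = 0.8455 + 0.3898 + 0.9105 = 2.1459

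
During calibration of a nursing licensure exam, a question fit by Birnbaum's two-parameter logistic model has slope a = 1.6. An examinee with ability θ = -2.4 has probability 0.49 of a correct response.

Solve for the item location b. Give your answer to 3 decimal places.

P(θ) = 1 / (1 + exp(−a(θ − b)))
logit(0.49) = ln(0.49/0.51) = -0.0400
b = θ − logit/(a) = -2.4 − (-0.0400)/1.6000 = -2.3750

-2.375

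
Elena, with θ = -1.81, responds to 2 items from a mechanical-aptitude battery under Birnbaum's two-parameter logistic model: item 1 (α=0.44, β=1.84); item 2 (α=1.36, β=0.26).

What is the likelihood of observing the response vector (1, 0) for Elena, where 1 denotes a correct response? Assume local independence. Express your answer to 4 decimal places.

P(θ) = 1 / (1 + exp(−α(θ − β)))
P_1 = 1/(1+e^{1.6060}) = 0.1671
P_2 = 1/(1+e^{2.8152}) = 0.0565
L = P_1 × (1−P_2) = 0.1671 × 0.9435 = 0.15770

0.1577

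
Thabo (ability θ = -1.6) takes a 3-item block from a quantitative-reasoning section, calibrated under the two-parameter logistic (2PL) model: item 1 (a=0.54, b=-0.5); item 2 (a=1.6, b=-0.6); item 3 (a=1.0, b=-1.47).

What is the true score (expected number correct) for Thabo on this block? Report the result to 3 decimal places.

0.991

P(θ) = 1 / (1 + exp(−a(θ − b)))
P_1 = 1/(1+e^{0.5940}) = 0.3557
P_2 = 1/(1+e^{1.6000}) = 0.1680
P_3 = 1/(1+e^{0.1300}) = 0.4675
E[score] = 0.3557 + 0.1680 + 0.4675 = 0.9912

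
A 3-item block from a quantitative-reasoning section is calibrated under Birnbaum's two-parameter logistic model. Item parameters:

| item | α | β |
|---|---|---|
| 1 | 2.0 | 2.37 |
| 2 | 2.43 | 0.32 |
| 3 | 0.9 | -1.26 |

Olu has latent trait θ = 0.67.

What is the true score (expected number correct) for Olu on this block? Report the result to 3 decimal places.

1.583

P(θ) = 1 / (1 + exp(−α(θ − β)))
P_1 = 1/(1+e^{3.4000}) = 0.0323
P_2 = 1/(1+e^{-0.8505}) = 0.7007
P_3 = 1/(1+e^{-1.7370}) = 0.8503
E[score] = 0.0323 + 0.7007 + 0.8503 = 1.5833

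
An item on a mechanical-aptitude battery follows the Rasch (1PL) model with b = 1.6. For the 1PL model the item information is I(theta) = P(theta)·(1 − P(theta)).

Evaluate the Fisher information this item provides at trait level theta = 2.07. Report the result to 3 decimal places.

0.237

P = 1/(1+e^{-0.4700}) = 0.6154
P(1−P) = 0.6154 × 0.3846 = 0.2367
I = P(1−P) = 0.23669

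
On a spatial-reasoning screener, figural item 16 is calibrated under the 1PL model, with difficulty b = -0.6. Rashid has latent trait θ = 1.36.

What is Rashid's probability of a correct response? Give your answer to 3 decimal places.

0.877

P(θ) = 1 / (1 + exp(−(θ − b)))
Exponent: (1.36 − (-0.6)) = 1.9600
1/(1 + e^{-1.9600}) = 0.8765
P = 0.8765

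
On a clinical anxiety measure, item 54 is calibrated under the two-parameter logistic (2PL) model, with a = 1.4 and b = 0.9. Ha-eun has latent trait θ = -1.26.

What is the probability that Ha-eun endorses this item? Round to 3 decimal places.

P(θ) = 1 / (1 + exp(−a(θ − b)))
Exponent: 1.4 × (-1.26 − 0.9) = -3.0240
1/(1 + e^{3.0240}) = 0.0464

0.046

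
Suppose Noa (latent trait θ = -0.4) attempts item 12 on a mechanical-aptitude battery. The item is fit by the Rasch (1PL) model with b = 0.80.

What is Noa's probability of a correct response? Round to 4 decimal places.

0.2315

P(θ) = 1 / (1 + exp(−(θ − b)))
Exponent: (-0.4 − 0.80) = -1.2000
1/(1 + e^{1.2000}) = 0.2315
P = 0.2315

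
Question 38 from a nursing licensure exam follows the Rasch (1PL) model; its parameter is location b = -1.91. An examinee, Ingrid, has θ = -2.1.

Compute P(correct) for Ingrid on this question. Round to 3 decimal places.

P(θ) = 1 / (1 + exp(−(θ − b)))
Exponent: (-2.1 − (-1.91)) = -0.1900
1/(1 + e^{0.1900}) = 0.4526
P = 0.4526

0.453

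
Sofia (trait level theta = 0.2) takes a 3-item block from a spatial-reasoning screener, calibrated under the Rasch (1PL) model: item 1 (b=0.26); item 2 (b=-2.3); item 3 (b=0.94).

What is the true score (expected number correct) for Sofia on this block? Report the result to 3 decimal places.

P(theta) = 1 / (1 + exp(−(theta − b)))
P_1 = 1/(1+e^{0.0600}) = 0.4850
P_2 = 1/(1+e^{-2.5000}) = 0.9241
P_3 = 1/(1+e^{0.7400}) = 0.3230
E[score] = 0.4850 + 0.9241 + 0.3230 = 1.7322

1.732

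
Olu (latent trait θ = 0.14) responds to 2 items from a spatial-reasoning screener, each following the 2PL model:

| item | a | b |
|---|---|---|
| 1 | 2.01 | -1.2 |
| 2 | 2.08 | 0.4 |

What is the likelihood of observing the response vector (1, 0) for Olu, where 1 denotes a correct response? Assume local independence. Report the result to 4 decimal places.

P(θ) = 1 / (1 + exp(−a(θ − b)))
P_1 = 1/(1+e^{-2.6934}) = 0.9366
P_2 = 1/(1+e^{0.5408}) = 0.3680
L = P_1 × (1−P_2) = 0.9366 × 0.6320 = 0.59195

0.5920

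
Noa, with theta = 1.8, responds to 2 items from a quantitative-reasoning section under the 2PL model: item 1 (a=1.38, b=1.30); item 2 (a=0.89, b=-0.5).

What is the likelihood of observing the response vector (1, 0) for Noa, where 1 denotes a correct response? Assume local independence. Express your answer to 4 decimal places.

P(theta) = 1 / (1 + exp(−a(theta − b)))
P_1 = 1/(1+e^{-0.6900}) = 0.6660
P_2 = 1/(1+e^{-2.0470}) = 0.8856
L = P_1 × (1−P_2) = 0.6660 × 0.1144 = 0.07616

0.0762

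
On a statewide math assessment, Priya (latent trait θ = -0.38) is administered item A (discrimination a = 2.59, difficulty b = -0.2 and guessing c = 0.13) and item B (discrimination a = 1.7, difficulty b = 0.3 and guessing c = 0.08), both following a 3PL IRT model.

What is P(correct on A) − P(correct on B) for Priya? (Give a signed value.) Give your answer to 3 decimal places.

P(θ) = c + (1 − c) · 1 / (1 + exp(−a(θ − b)))
P_A = 0.4654
P_B = 0.3002
P_A − P_B = 0.1652

0.165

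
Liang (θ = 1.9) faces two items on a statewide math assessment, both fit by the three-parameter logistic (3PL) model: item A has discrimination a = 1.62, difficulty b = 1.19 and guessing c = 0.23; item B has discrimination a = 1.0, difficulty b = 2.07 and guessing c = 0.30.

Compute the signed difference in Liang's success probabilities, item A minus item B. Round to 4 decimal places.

P(θ) = c + (1 − c) · 1 / (1 + exp(−a(θ − b)))
P_A = 0.8149
P_B = 0.6203
P_A − P_B = 0.1945

0.1945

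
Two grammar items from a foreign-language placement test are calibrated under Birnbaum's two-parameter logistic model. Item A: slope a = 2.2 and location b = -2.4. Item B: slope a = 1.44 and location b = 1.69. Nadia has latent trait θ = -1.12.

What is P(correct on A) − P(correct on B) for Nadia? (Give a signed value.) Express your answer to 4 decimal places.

0.9263

P(θ) = 1 / (1 + exp(−a(θ − b)))
P_A = 0.9435
P_B = 0.0172
P_A − P_B = 0.9263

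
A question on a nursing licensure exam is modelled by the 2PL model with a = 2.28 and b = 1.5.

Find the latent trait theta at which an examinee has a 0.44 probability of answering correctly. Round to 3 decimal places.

1.394

P(theta) = 1 / (1 + exp(−a(theta − b)))
logit = ln(0.4400/0.5600) = -0.2412
theta = b + logit/(a) = 1.5 + (-0.2412)/2.2800 = 1.3942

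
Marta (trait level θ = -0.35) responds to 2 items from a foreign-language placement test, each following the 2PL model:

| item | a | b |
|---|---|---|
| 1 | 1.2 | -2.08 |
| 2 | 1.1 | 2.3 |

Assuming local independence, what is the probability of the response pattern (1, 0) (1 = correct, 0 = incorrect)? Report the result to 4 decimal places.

P(θ) = 1 / (1 + exp(−a(θ − b)))
P_1 = 1/(1+e^{-2.0760}) = 0.8885
P_2 = 1/(1+e^{2.9150}) = 0.0514
L = P_1 × (1−P_2) = 0.8885 × 0.9486 = 0.84286

0.8429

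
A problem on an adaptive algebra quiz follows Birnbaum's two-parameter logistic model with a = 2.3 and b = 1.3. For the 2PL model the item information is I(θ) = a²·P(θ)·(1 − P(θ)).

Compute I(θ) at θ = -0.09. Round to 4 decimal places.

P = 1/(1+e^{3.1970}) = 0.0393
P(1−P) = 0.0393 × 0.9607 = 0.0377
I = a² × P(1−P) = 2.3² × 0.0377 = 0.19962

0.1996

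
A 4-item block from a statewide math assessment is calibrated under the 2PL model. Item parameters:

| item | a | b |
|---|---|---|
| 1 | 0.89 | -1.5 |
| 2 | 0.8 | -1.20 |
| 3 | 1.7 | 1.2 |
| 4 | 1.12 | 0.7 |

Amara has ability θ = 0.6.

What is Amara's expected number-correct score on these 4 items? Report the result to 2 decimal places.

2.41

P(θ) = 1 / (1 + exp(−a(θ − b)))
P_1 = 1/(1+e^{-1.8690}) = 0.8663
P_2 = 1/(1+e^{-1.4400}) = 0.8085
P_3 = 1/(1+e^{1.0200}) = 0.2650
P_4 = 1/(1+e^{0.1120}) = 0.4720
E[score] = 0.8663 + 0.8085 + 0.2650 + 0.4720 = 2.4119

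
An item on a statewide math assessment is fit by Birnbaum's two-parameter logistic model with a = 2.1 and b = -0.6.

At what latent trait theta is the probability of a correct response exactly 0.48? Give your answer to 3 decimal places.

-0.638

P(theta) = 1 / (1 + exp(−a(theta − b)))
logit = ln(0.4800/0.5200) = -0.0800
theta = b + logit/(a) = -0.6 + (-0.0800)/2.1000 = -0.6381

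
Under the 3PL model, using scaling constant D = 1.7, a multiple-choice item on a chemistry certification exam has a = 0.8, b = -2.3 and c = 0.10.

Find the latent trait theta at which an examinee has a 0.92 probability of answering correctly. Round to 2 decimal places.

P(theta) = c + (1 − c) · 1 / (1 + exp(−D·a(theta − b)))
Remove guessing floor: (0.92 − 0.10)/(1 − 0.10) = 0.9111
logit = ln(0.9111/0.0889) = 2.3273
theta = b + logit/(1.7·a) = -2.3 + 2.3273/1.3600 = -0.5888

-0.59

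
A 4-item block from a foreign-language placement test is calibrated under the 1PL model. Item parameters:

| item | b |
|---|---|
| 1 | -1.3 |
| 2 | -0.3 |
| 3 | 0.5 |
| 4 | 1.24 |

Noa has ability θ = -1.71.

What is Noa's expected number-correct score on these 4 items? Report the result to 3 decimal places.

P(θ) = 1 / (1 + exp(−(θ − b)))
P_1 = 1/(1+e^{0.4100}) = 0.3989
P_2 = 1/(1+e^{1.4100}) = 0.1962
P_3 = 1/(1+e^{2.2100}) = 0.0989
P_4 = 1/(1+e^{2.9500}) = 0.0497
E[score] = 0.3989 + 0.1962 + 0.0989 + 0.0497 = 0.7437

0.744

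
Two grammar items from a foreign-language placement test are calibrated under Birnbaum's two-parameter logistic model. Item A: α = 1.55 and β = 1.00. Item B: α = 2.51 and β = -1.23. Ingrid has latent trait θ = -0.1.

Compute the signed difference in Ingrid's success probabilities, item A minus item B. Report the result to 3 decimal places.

P(θ) = 1 / (1 + exp(−α(θ − β)))
P_A = 0.1538
P_B = 0.9446
P_A − P_B = -0.7908

-0.791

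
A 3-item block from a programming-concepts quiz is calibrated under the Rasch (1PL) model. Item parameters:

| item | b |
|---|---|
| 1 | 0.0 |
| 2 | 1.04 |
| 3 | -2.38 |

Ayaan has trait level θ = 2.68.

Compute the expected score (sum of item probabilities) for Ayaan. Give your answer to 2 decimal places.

P(θ) = 1 / (1 + exp(−(θ − b)))
P_1 = 1/(1+e^{-2.6800}) = 0.9358
P_2 = 1/(1+e^{-1.6400}) = 0.8375
P_3 = 1/(1+e^{-5.0600}) = 0.9937
E[score] = 0.9358 + 0.8375 + 0.9937 = 2.7671

2.77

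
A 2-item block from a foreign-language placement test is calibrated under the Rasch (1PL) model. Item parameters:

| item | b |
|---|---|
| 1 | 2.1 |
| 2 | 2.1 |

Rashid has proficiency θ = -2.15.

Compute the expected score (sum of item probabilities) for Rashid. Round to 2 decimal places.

P(θ) = 1 / (1 + exp(−(θ − b)))
P_1 = 1/(1+e^{4.2500}) = 0.0141
P_2 = 1/(1+e^{4.2500}) = 0.0141
E[score] = 0.0141 + 0.0141 = 0.0281

0.03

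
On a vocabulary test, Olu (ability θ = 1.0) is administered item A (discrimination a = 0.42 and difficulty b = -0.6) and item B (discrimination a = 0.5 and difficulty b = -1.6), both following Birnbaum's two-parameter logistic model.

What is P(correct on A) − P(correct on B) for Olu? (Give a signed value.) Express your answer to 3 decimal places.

P(θ) = 1 / (1 + exp(−a(θ − b)))
P_A = 0.6620
P_B = 0.7858
P_A − P_B = -0.1239

-0.124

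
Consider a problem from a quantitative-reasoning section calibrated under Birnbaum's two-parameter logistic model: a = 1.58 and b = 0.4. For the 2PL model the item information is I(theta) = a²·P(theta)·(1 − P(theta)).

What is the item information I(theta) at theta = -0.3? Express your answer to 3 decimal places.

P = 1/(1+e^{1.1060}) = 0.2486
P(1−P) = 0.2486 × 0.7514 = 0.1868
I = a² × P(1−P) = 1.58² × 0.1868 = 0.46634

0.466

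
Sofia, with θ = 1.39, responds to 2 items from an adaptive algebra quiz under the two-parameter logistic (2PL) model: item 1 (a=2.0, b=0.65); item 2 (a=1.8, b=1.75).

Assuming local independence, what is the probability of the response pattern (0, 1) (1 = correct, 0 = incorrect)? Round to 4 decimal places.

0.0637

P(θ) = 1 / (1 + exp(−a(θ − b)))
P_1 = 1/(1+e^{-1.4800}) = 0.8146
P_2 = 1/(1+e^{0.6480}) = 0.3434
L = (1−P_1) × P_2 = 0.1854 × 0.3434 = 0.06368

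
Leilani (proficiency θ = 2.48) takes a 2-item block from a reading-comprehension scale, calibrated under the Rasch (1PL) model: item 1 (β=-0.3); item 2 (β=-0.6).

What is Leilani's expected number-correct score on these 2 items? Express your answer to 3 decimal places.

P(θ) = 1 / (1 + exp(−(θ − β)))
P_1 = 1/(1+e^{-2.7800}) = 0.9416
P_2 = 1/(1+e^{-3.0800}) = 0.9561
E[score] = 0.9416 + 0.9561 = 1.8976

1.898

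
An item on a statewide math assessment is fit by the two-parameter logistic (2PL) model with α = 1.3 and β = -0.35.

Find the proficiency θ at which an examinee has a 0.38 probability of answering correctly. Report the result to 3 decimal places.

-0.727

P(θ) = 1 / (1 + exp(−α(θ − β)))
logit = ln(0.3800/0.6200) = -0.4895
θ = β + logit/(α) = -0.35 + (-0.4895)/1.3000 = -0.7266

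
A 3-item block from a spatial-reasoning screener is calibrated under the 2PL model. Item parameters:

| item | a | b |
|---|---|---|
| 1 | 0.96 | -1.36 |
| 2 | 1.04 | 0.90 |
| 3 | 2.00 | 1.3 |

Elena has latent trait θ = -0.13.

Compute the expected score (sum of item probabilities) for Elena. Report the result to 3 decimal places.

P(θ) = 1 / (1 + exp(−a(θ − b)))
P_1 = 1/(1+e^{-1.1808}) = 0.7651
P_2 = 1/(1+e^{1.0712}) = 0.2552
P_3 = 1/(1+e^{2.8600}) = 0.0542
E[score] = 0.7651 + 0.2552 + 0.0542 = 1.0744

1.074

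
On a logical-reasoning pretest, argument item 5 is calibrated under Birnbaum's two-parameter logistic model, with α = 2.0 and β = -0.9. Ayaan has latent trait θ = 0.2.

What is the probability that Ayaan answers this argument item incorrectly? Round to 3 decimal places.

P(θ) = 1 / (1 + exp(−α(θ − β)))
Exponent: 2.0 × (0.2 − (-0.9)) = 2.2000
1/(1 + e^{-2.2000}) = 0.9002
P(incorrect) = 1 − 0.9002 = 0.0998

0.100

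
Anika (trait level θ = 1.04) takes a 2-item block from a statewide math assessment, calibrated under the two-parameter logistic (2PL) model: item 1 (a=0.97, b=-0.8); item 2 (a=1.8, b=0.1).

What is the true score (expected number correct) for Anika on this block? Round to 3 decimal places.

P(θ) = 1 / (1 + exp(−a(θ − b)))
P_1 = 1/(1+e^{-1.7848}) = 0.8563
P_2 = 1/(1+e^{-1.6920}) = 0.8445
E[score] = 0.8563 + 0.8445 = 1.7008

1.701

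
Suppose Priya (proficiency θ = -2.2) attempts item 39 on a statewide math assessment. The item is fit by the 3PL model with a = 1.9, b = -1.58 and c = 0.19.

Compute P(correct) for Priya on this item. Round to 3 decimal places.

P(θ) = c + (1 − c) · 1 / (1 + exp(−a(θ − b)))
Exponent: 1.9 × (-2.2 − (-1.58)) = -1.1780
1/(1 + e^{1.1780}) = 0.2354
P = 0.19 + 0.81 × 0.2354 = 0.3807

0.381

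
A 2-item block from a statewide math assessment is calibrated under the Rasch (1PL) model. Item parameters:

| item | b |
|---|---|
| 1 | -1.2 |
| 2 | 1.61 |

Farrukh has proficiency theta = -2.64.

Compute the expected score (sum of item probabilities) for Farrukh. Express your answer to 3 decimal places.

P(theta) = 1 / (1 + exp(−(theta − b)))
P_1 = 1/(1+e^{1.4400}) = 0.1915
P_2 = 1/(1+e^{4.2500}) = 0.0141
E[score] = 0.1915 + 0.0141 = 0.2056

0.206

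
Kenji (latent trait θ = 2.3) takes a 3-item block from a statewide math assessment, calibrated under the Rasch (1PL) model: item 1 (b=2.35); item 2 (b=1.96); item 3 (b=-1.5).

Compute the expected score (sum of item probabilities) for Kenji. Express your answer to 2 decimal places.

2.05

P(θ) = 1 / (1 + exp(−(θ − b)))
P_1 = 1/(1+e^{0.0500}) = 0.4875
P_2 = 1/(1+e^{-0.3400}) = 0.5842
P_3 = 1/(1+e^{-3.8000}) = 0.9781
E[score] = 0.4875 + 0.5842 + 0.9781 = 2.0498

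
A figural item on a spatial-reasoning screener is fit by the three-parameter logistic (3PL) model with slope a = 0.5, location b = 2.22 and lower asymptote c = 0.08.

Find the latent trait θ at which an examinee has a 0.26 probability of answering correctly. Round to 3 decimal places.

P(θ) = c + (1 − c) · 1 / (1 + exp(−a(θ − b)))
Remove guessing floor: (0.26 − 0.08)/(1 − 0.08) = 0.1957
logit = ln(0.1957/0.8043) = -1.4137
θ = b + logit/(a) = 2.22 + (-1.4137)/0.5000 = -0.6074

-0.607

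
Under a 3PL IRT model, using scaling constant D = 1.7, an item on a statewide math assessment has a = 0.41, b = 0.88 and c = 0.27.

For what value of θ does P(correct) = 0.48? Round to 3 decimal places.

-0.421

P(θ) = c + (1 − c) · 1 / (1 + exp(−D·a(θ − b)))
Remove guessing floor: (0.48 − 0.27)/(1 − 0.27) = 0.2877
logit = ln(0.2877/0.7123) = -0.9067
θ = b + logit/(1.7·a) = 0.88 + (-0.9067)/0.6970 = -0.4209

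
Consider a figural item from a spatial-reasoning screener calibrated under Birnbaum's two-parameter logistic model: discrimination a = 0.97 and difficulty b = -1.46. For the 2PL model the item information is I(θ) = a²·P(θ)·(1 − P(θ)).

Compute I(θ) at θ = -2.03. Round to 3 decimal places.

0.218

P = 1/(1+e^{0.5529}) = 0.3652
P(1−P) = 0.3652 × 0.6348 = 0.2318
I = a² × P(1−P) = 0.97² × 0.2318 = 0.21813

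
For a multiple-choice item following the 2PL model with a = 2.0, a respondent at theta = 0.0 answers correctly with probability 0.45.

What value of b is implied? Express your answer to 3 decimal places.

0.100

P(theta) = 1 / (1 + exp(−a(theta − b)))
logit(0.45) = ln(0.45/0.55) = -0.2007
b = theta − logit/(a) = 0.0 − (-0.2007)/2.0000 = 0.1003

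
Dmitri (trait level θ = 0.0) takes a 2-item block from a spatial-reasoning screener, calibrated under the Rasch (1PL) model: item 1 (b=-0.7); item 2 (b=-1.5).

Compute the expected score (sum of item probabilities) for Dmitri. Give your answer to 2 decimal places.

1.49

P(θ) = 1 / (1 + exp(−(θ − b)))
P_1 = 1/(1+e^{-0.7000}) = 0.6682
P_2 = 1/(1+e^{-1.5000}) = 0.8176
E[score] = 0.6682 + 0.8176 = 1.4858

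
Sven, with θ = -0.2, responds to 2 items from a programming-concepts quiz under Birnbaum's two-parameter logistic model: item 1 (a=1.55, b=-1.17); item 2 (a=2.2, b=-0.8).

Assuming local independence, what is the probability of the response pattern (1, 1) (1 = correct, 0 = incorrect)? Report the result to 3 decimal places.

P(θ) = 1 / (1 + exp(−a(θ − b)))
P_1 = 1/(1+e^{-1.5035}) = 0.8181
P_2 = 1/(1+e^{-1.3200}) = 0.7892
L = P_1 × P_2 = 0.8181 × 0.7892 = 0.64563

0.646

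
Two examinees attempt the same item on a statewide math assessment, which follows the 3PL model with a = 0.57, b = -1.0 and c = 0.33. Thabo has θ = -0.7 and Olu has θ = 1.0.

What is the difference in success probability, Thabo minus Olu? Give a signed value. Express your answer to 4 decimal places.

-0.1441

P(θ) = c + (1 − c) · 1 / (1 + exp(−a(θ − b)))
P(Thabo) = 0.6936  [exponent 0.1710]
P(Olu) = 0.8376  [exponent 1.1400]
Difference = 0.6936 − 0.8376 = -0.1441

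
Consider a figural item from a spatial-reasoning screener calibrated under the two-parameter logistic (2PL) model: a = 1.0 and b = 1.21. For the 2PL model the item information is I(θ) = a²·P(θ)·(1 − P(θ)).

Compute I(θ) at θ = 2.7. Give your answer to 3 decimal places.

0.150

P = 1/(1+e^{-1.4900}) = 0.8161
P(1−P) = 0.8161 × 0.1839 = 0.1501
I = a² × P(1−P) = 1.0² × 0.1501 = 0.15009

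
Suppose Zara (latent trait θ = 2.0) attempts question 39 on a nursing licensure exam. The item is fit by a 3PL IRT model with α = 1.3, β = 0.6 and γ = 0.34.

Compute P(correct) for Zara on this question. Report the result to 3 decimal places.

P(θ) = γ + (1 − γ) · 1 / (1 + exp(−α(θ − β)))
Exponent: 1.3 × (2.0 − 0.6) = 1.8200
1/(1 + e^{-1.8200}) = 0.8606
P = 0.34 + 0.66 × 0.8606 = 0.9080

0.908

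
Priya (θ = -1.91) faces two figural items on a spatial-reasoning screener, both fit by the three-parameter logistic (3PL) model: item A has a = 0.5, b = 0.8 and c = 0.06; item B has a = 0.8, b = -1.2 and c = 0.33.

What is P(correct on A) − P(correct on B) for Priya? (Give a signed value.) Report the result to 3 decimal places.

-0.320

P(θ) = c + (1 − c) · 1 / (1 + exp(−a(θ − b)))
P_A = 0.2528
P_B = 0.5723
P_A − P_B = -0.3196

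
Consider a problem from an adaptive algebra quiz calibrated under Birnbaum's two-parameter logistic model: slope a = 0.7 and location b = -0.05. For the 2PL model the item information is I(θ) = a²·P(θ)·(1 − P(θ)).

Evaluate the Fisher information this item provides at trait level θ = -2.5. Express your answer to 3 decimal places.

P = 1/(1+e^{1.7150}) = 0.1525
P(1−P) = 0.1525 × 0.8475 = 0.1293
I = a² × P(1−P) = 0.7² × 0.1293 = 0.06333

0.063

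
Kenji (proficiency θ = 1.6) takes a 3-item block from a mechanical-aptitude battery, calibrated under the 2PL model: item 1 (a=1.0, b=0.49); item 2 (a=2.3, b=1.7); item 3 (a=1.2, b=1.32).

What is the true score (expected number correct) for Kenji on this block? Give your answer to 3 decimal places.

P(θ) = 1 / (1 + exp(−a(θ − b)))
P_1 = 1/(1+e^{-1.1100}) = 0.7521
P_2 = 1/(1+e^{0.2300}) = 0.4428
P_3 = 1/(1+e^{-0.3360}) = 0.5832
E[score] = 0.7521 + 0.4428 + 0.5832 = 1.7781

1.778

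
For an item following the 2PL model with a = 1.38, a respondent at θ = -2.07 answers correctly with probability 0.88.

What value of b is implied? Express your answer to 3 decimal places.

P(θ) = 1 / (1 + exp(−a(θ − b)))
logit(0.88) = ln(0.88/0.12) = 1.9924
b = θ − logit/(a) = -2.07 − 1.9924/1.3800 = -3.5138

-3.514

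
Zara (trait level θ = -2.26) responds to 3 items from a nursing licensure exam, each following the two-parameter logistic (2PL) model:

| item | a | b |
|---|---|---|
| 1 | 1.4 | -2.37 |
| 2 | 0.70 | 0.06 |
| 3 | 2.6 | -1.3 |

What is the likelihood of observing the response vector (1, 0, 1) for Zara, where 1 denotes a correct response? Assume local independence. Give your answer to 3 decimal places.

P(θ) = 1 / (1 + exp(−a(θ − b)))
P_1 = 1/(1+e^{-0.1540}) = 0.5384
P_2 = 1/(1+e^{1.6240}) = 0.1647
P_3 = 1/(1+e^{2.4960}) = 0.0761
L = P_1 × (1−P_2) × P_3 = 0.5384 × 0.8353 × 0.0761 = 0.03425

0.034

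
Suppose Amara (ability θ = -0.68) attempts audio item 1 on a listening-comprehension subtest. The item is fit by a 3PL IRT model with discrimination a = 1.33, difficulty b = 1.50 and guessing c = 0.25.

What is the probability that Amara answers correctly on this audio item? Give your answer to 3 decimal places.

P(θ) = c + (1 − c) · 1 / (1 + exp(−a(θ − b)))
Exponent: 1.33 × (-0.68 − 1.50) = -2.8994
1/(1 + e^{2.8994}) = 0.0522
P = 0.25 + 0.75 × 0.0522 = 0.2891

0.289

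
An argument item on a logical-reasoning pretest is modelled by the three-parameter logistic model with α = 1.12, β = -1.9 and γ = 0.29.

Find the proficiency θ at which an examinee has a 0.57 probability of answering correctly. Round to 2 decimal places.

-2.28

P(θ) = γ + (1 − γ) · 1 / (1 + exp(−α(θ − β)))
Remove guessing floor: (0.57 − 0.29)/(1 − 0.29) = 0.3944
logit = ln(0.3944/0.6056) = -0.4290
θ = β + logit/(α) = -1.9 + (-0.4290)/1.1200 = -2.2830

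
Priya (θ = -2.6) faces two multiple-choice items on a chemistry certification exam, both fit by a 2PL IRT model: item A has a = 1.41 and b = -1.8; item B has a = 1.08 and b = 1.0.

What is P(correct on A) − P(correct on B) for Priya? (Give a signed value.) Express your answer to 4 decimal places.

P(θ) = 1 / (1 + exp(−a(θ − b)))
P_A = 0.2445
P_B = 0.0201
P_A − P_B = 0.2245

0.2245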